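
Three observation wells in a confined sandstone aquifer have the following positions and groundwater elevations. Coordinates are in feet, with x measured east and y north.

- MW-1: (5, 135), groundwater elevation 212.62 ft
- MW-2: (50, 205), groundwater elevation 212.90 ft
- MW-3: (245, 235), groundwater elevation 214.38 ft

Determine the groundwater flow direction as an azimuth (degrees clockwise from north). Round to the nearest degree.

277°

Three-point gradient (reference MW-1): Δ to MW-2 = (45, 70, +0.28), Δ to MW-3 = (240, 100, +1.76).
∂h/∂x = +0.007740, ∂h/∂y = -0.0009756 (det = -12300).
Flow direction (−∇h) has components (-0.007740 E, +0.0009756 N).
Azimuth = atan2(E, N) = atan2(-0.007740, +0.0009756) = 277.2° ≈ 277°.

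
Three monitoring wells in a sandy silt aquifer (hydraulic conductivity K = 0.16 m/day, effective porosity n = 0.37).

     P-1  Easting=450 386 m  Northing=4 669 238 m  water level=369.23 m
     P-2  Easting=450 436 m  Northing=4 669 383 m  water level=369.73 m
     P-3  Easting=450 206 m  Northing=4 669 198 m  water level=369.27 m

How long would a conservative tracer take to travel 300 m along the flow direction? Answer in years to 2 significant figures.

With h = a·x + b·y + c and P-1 as origin, the differences give:
  50·a + 145·b = +0.50
  (-180)·a + (-40)·b = +0.04
Eliminate b (×(-40) and ×145, subtract): 24100·a = -25.800 → a = ∂h/∂x = -0.001071
Back-substitute: b = ∂h/∂y = +0.003817.
|∇h| = √(-0.001071² + 0.003817²) = 0.003964
Seepage velocity v = K·i/n = 0.16 × 0.003964 / 0.37 = 0.001714 m/day.
t = 300 / 0.001714 = 1.75e+05 days = 479 years.

480 years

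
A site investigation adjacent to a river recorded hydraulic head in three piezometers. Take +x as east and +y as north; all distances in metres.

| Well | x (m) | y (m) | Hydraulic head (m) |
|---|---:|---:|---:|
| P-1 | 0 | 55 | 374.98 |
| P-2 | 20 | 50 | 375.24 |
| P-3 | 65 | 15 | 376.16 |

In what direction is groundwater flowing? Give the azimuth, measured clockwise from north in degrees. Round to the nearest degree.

326°

Three-point gradient (reference P-1): Δ to P-2 = (20, -5, +0.26), Δ to P-3 = (65, -40, +1.18).
∂h/∂x = +0.009474, ∂h/∂y = -0.01411 (det = -475).
Flow direction (−∇h) has components (-0.009474 E, +0.01411 N).
Azimuth = atan2(E, N) = atan2(-0.009474, +0.01411) = 326.1° ≈ 326°.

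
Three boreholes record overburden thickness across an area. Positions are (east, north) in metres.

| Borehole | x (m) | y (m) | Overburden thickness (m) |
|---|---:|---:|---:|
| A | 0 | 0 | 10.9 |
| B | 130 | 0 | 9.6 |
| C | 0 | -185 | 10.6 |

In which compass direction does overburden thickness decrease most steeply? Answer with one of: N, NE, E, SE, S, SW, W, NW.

∂d/∂x = (9.6 − 10.9) / (130 − 0) = -0.01000
∂d/∂y = (10.6 − 10.9) / (-185 − 0) = +0.001622
Steepest decrease is along −∇f = (+0.01000 E, -0.001622 N) → east.

E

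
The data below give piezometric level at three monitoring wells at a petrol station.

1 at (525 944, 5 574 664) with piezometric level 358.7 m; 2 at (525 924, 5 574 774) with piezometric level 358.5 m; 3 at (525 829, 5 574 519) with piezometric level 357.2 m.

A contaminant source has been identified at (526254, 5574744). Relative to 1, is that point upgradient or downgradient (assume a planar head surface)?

Three-point gradient (reference 1): Δ to 2 = (-20, 110, -0.2), Δ to 3 = (-115, -145, -1.5).
∂h/∂x = +0.01248, ∂h/∂y = +0.0004502 (det = 15550).
Head at (526254, 5574744) = 358.7 + (+0.01248)·(310) + (+0.0004502)·(80) = 362.60 m.
That is higher than the 358.7 m at 1, so the point is upgradient.

upgradient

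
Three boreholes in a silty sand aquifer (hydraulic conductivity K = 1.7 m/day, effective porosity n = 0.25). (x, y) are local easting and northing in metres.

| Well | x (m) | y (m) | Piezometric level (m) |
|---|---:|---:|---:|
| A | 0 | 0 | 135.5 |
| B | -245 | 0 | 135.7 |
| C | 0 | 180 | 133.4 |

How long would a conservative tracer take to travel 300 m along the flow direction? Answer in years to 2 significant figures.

∂h/∂x = (135.7 − 135.5) / (-245 − 0) = -0.0008163
∂h/∂y = (133.4 − 135.5) / (180 − 0) = -0.01167
|∇h| = √(-0.0008163² + -0.01167²) = 0.0117
Seepage velocity v = K·i/n = 1.7 × 0.0117 / 0.25 = 0.07956 m/day.
t = 300 / 0.07956 = 3771 days = 10.3 years.

10 years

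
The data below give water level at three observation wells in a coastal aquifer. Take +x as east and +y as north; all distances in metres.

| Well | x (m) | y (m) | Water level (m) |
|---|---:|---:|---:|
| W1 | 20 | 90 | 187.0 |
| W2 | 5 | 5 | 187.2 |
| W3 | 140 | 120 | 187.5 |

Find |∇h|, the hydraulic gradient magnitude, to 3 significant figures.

With h = a·x + b·y + c and W1 as origin, the differences give:
  (-15)·a + (-85)·b = +0.2
  120·a + 30·b = +0.5
Eliminate b (×30 and ×(-85), subtract): 9750·a = 48.50 → a = ∂h/∂x = +0.004974
Back-substitute: b = ∂h/∂y = -0.003231.
|∇h| = √(0.004974² + -0.003231²) = 0.005931

0.00593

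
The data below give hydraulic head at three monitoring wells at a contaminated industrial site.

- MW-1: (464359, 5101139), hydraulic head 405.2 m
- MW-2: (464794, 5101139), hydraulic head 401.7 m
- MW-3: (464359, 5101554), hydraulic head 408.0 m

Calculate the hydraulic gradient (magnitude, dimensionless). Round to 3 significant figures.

∂h/∂x = (401.7 − 405.2) / (464794 − 464359) = -0.008046
∂h/∂y = (408.0 − 405.2) / (5101554 − 5101139) = +0.006747
|∇h| = √(-0.008046² + 0.006747²) = 0.0105

0.0105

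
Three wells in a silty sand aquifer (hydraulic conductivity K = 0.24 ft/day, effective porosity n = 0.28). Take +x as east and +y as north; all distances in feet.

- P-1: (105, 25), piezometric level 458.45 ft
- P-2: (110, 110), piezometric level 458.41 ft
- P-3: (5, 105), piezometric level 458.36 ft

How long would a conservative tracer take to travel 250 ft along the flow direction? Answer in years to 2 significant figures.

Differences from P-1: to P-2 (Δx, Δy, Δh) = (5, 85, -0.04); to P-3 = (-100, 80, -0.09).
Solve a·Δx + b·Δy = Δh: det = 5·80 − (-100)·85 = 8900.
∂h/∂x = [(-0.04)·80 − (-0.09)·85] / 8900 = +0.0005000
∂h/∂y = [5·(-0.09) − (-100)·(-0.04)] / 8900 = -0.0005000
|∇h| = √(0.0005000² + -0.0005000²) = 0.0007071
Seepage velocity v = K·i/n = 0.24 × 0.0007071 / 0.28 = 0.0006061 ft/day.
t = 250 / 0.0006061 = 4.125e+05 days = 1.13e+03 years.

1100 years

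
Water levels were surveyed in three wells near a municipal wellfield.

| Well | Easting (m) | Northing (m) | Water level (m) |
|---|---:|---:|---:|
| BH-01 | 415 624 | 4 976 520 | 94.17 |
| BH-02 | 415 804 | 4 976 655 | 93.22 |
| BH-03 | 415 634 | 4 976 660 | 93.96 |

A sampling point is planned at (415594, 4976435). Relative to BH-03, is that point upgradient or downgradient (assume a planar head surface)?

Differences from BH-01: to BH-02 (Δx, Δy, Δh) = (180, 135, -0.95); to BH-03 = (10, 140, -0.21).
Determinant of the coordinate differences = 180·140 − 10·135 = 23850.
∂h/∂x = [(-0.95)·140 − (-0.21)·135] / 23850 = -0.004388
∂h/∂y = [180·(-0.21) − 10·(-0.95)] / 23850 = -0.001187
Head at (415594, 4976435) = 94.17 + (-0.004388)·(-30) + (-0.001187)·(-85) = 94.40 m.
That is higher than the 93.96 m at BH-03, so the point is upgradient.

upgradient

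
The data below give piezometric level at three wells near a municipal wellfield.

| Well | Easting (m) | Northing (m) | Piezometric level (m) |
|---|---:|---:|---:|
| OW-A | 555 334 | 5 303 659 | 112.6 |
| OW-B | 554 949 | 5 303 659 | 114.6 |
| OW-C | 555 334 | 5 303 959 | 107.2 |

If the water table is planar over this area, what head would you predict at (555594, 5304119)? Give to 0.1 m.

103.0 m

∂h/∂x = (114.6 − 112.6) / (554949 − 555334) = -0.005195
∂h/∂y = (107.2 − 112.6) / (5303959 − 5303659) = -0.01800
h(555594, 5304119) = 112.6 + (-0.005195)·(260) + (-0.01800)·(460) = 112.6 -1.351 -8.280 = 102.969 m.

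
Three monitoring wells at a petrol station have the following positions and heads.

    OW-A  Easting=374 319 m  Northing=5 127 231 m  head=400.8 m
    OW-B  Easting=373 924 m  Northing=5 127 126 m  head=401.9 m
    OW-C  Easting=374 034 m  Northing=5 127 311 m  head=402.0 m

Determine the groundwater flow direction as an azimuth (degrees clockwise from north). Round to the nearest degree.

Differences from OW-A: to OW-B (Δx, Δy, Δh) = (-395, -105, +1.1); to OW-C = (-285, 80, +1.2).
Solve a·Δx + b·Δy = Δh: det = (-395)·80 − (-285)·(-105) = -61525.
∂h/∂x = [(+1.1)·80 − (+1.2)·(-105)] / -61525 = -0.003478
∂h/∂y = [(-395)·(+1.2) − (-285)·(+1.1)] / -61525 = +0.002609
Flow direction (−∇h) has components (+0.003478 E, -0.002609 N).
Azimuth = atan2(E, N) = atan2(+0.003478, -0.002609) = 126.9° ≈ 127°.

127°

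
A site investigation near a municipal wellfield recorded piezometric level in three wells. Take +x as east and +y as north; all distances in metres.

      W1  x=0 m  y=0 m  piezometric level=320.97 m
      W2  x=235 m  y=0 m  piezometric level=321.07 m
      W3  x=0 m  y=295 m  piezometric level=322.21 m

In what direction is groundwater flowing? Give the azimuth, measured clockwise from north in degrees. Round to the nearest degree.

186°

∂h/∂x = (321.07 − 320.97) / (235 − 0) = +0.0004255
∂h/∂y = (322.21 − 320.97) / (295 − 0) = +0.004203
Flow direction (−∇h) has components (-0.0004255 E, -0.004203 N).
Azimuth = atan2(E, N) = atan2(-0.0004255, -0.004203) = 185.8° ≈ 186°.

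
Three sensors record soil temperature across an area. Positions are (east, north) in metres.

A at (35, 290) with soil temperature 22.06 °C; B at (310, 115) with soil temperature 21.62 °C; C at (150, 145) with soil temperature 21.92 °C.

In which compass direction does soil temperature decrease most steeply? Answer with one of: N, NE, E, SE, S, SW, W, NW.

E

Three-point gradient (reference A): Δ to B = (275, -175, -0.44), Δ to C = (115, -145, -0.14).
∂T/∂x = -0.001990, ∂T/∂y = -0.0006127 (det = -19750).
Steepest decrease is along −∇f = (+0.001990 E, +0.0006127 N) → east.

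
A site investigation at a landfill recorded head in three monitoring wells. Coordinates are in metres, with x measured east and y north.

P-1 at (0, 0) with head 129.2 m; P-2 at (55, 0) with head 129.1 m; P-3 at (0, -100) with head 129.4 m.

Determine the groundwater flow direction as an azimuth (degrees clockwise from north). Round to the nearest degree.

042°

∂h/∂x = (129.1 − 129.2) / (55 − 0) = -0.001818
∂h/∂y = (129.4 − 129.2) / (-100 − 0) = -0.002000
Flow direction (−∇h) has components (+0.001818 E, +0.002000 N).
Azimuth = atan2(E, N) = atan2(+0.001818, +0.002000) = 42.3° ≈ 042°.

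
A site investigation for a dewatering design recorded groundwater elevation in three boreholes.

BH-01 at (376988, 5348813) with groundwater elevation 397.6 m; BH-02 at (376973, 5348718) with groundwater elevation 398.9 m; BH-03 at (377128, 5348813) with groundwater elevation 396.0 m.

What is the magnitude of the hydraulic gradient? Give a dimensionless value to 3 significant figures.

0.0165

Taking BH-01 as reference: BH-02−BH-01 = (-15, -95, +1.3); BH-03−BH-01 = (140, 0, -1.6).
Determinant of the coordinate differences = (-15)·0 − 140·(-95) = 13300.
∂h/∂x = [(+1.3)·0 − (-1.6)·(-95)] / 13300 = -0.01143
∂h/∂y = [(-15)·(-1.6) − 140·(+1.3)] / 13300 = -0.01188
|∇h| = √(-0.01143² + -0.01188²) = 0.01649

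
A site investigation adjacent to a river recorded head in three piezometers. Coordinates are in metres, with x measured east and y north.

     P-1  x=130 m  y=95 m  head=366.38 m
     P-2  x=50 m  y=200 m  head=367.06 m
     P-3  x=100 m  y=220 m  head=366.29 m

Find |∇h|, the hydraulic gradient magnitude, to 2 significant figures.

With h = a·x + b·y + c and P-1 as origin, the differences give:
  (-80)·a + 105·b = +0.68
  (-30)·a + 125·b = -0.09
Eliminate b (×125 and ×105, subtract): -6850·a = 94.450 → a = ∂h/∂x = -0.01379
Back-substitute: b = ∂h/∂y = -0.004029.
|∇h| = √(-0.01379² + -0.004029²) = 0.01437

0.014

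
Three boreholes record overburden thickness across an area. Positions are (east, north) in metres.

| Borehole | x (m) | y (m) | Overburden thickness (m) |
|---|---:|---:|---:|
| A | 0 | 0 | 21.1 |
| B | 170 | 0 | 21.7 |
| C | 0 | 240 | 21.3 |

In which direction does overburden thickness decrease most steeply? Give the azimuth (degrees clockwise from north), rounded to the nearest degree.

257°

∂d/∂x = (21.7 − 21.1) / (170 − 0) = +0.003529
∂d/∂y = (21.3 − 21.1) / (240 − 0) = +0.0008333
Steepest decrease is along −∇f: components (-0.003529 E, -0.0008333 N).
Azimuth = atan2(-0.003529, -0.0008333) = 256.7° ≈ 257°.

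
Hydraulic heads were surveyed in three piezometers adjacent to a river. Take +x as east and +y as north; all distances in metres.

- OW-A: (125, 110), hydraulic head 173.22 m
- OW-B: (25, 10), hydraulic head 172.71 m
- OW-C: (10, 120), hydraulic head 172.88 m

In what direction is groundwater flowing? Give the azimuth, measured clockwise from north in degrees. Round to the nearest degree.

Differences from OW-A: to OW-B (Δx, Δy, Δh) = (-100, -100, -0.51); to OW-C = (-115, 10, -0.34).
Determinant of the coordinate differences = (-100)·10 − (-115)·(-100) = -12500.
∂h/∂x = [(-0.51)·10 − (-0.34)·(-100)] / -12500 = +0.003128
∂h/∂y = [(-100)·(-0.34) − (-115)·(-0.51)] / -12500 = +0.001972
Flow direction (−∇h) has components (-0.003128 E, -0.001972 N).
Azimuth = atan2(E, N) = atan2(-0.003128, -0.001972) = 237.8° ≈ 238°.

238°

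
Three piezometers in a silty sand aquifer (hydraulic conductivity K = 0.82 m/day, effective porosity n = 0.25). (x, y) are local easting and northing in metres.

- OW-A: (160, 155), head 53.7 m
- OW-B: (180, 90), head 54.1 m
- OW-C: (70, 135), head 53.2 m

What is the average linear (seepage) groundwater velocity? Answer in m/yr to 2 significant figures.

9.2 m/yr

Taking OW-A as reference: OW-B−OW-A = (20, -65, +0.4); OW-C−OW-A = (-90, -20, -0.5).
Solve a·Δx + b·Δy = Δh: det = 20·(-20) − (-90)·(-65) = -6250.
∂h/∂x = [(+0.4)·(-20) − (-0.5)·(-65)] / -6250 = +0.006480
∂h/∂y = [20·(-0.5) − (-90)·(+0.4)] / -6250 = -0.004160
|∇h| = √(0.006480² + -0.004160²) = 0.0077
Seepage velocity v = K·i/n = 0.82 × 0.0077 / 0.25 = 0.02526 m/day = 9.226 m/yr.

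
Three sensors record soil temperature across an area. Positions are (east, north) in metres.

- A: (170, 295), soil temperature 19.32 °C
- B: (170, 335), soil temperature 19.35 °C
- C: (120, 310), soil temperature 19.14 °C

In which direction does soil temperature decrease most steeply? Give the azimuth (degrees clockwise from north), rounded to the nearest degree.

259°

Three-point gradient (reference A): Δ to B = (0, 40, +0.03), Δ to C = (-50, 15, -0.18).
∂T/∂x = +0.003825, ∂T/∂y = +0.0007500 (det = 2000).
Steepest decrease is along −∇f: components (-0.003825 E, -0.0007500 N).
Azimuth = atan2(-0.003825, -0.0007500) = 258.9° ≈ 259°.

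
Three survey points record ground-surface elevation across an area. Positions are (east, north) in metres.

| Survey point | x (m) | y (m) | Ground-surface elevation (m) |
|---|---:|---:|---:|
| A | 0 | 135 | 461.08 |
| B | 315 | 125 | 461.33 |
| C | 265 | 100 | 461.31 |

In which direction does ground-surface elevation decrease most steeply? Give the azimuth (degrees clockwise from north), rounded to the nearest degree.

314°

Taking A as reference: B−A = (315, -10, +0.25); C−A = (265, -35, +0.23).
Determinant of the coordinate differences = 315·(-35) − 265·(-10) = -8375.
∂z/∂x = [(+0.25)·(-35) − (+0.23)·(-10)] / -8375 = +0.0007701
∂z/∂y = [315·(+0.23) − 265·(+0.25)] / -8375 = -0.0007403
Steepest decrease is along −∇f: components (-0.0007701 E, +0.0007403 N).
Azimuth = atan2(-0.0007701, +0.0007403) = 313.9° ≈ 314°.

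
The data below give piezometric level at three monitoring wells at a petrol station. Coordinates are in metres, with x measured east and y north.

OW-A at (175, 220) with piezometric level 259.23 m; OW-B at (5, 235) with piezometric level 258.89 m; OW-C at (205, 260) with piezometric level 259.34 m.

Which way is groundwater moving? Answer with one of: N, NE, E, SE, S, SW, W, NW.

With h = a·x + b·y + c and OW-A as origin, the differences give:
  (-170)·a + 15·b = -0.34
  30·a + 40·b = +0.11
Eliminate b (×40 and ×15, subtract): -7250·a = -15.250 → a = ∂h/∂x = +0.002103
Back-substitute: b = ∂h/∂y = +0.001172.
Flow = −∇h = (-0.002103 east, -0.001172 north), which points southwest.

SW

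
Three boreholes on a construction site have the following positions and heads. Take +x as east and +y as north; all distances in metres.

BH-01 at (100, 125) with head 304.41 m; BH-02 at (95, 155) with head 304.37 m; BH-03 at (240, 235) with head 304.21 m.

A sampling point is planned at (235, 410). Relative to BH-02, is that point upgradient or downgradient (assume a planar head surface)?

Taking BH-01 as reference: BH-02−BH-01 = (-5, 30, -0.04); BH-03−BH-01 = (140, 110, -0.20).
Determinant of the coordinate differences = (-5)·110 − 140·30 = -4750.
∂h/∂x = [(-0.04)·110 − (-0.20)·30] / -4750 = -0.0003368
∂h/∂y = [(-5)·(-0.20) − 140·(-0.04)] / -4750 = -0.001389
Head at (235, 410) = 304.41 + (-0.0003368)·(135) + (-0.001389)·(285) = 303.97 m.
That is lower than the 304.37 m at BH-02, so the point is downgradient.

downgradient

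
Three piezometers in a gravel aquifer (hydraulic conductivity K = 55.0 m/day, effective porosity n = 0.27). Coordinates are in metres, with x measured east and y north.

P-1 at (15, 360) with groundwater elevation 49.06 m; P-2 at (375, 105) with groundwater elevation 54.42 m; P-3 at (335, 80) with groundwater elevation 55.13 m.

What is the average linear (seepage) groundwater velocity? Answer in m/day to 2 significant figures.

With h = a·x + b·y + c and P-1 as origin, the differences give:
  360·a + (-255)·b = +5.36
  320·a + (-280)·b = +6.07
Eliminate b (×(-280) and ×(-255), subtract): -19200·a = 47.050 → a = ∂h/∂x = -0.002451
Back-substitute: b = ∂h/∂y = -0.02448.
|∇h| = √(-0.002451² + -0.02448²) = 0.0246
Seepage velocity v = K·i/n = 55.0 × 0.0246 / 0.27 = 5.011 m/day.

5.0 m/day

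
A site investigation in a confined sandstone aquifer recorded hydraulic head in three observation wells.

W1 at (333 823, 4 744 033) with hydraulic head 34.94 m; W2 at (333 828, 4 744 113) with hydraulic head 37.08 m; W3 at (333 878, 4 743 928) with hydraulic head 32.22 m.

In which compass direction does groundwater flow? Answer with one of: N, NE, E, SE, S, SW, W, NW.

Taking W1 as reference: W2−W1 = (5, 80, +2.14); W3−W1 = (55, -105, -2.72).
Solve a·Δx + b·Δy = Δh: det = 5·(-105) − 55·80 = -4925.
∂h/∂x = [(+2.14)·(-105) − (-2.72)·80] / -4925 = +0.001442
∂h/∂y = [5·(-2.72) − 55·(+2.14)] / -4925 = +0.02666
Flow = −∇h = (-0.001442 east, -0.02666 north), which points south.

S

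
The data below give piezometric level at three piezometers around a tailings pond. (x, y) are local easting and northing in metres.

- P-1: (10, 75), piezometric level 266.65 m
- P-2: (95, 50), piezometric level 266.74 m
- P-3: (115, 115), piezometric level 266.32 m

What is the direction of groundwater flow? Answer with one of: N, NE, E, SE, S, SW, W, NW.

Taking P-1 as reference: P-2−P-1 = (85, -25, +0.09); P-3−P-1 = (105, 40, -0.33).
Determinant of the coordinate differences = 85·40 − 105·(-25) = 6025.
∂h/∂x = [(+0.09)·40 − (-0.33)·(-25)] / 6025 = -0.0007718
∂h/∂y = [85·(-0.33) − 105·(+0.09)] / 6025 = -0.006224
Flow = −∇h = (+0.0007718 east, +0.006224 north), which points north.

N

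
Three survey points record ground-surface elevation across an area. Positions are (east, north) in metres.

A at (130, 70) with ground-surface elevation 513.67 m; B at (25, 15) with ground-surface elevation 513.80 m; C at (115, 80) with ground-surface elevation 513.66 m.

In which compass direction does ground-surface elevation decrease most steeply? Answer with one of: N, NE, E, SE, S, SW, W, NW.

N

With z = a·x + b·y + c and A as origin, the differences give:
  (-105)·a + (-55)·b = +0.13
  (-15)·a + 10·b = -0.01
Eliminate b (×10 and ×(-55), subtract): -1875·a = 0.750 → a = ∂z/∂x = -0.0004000
Back-substitute: b = ∂z/∂y = -0.001600.
Steepest decrease is along −∇f = (+0.0004000 E, +0.001600 N) → north.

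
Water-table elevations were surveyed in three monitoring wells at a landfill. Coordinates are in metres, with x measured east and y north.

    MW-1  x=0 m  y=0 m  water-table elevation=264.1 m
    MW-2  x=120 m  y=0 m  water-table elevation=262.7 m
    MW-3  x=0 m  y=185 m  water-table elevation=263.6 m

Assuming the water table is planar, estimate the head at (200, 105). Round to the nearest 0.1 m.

∂h/∂x = (262.7 − 264.1) / (120 − 0) = -0.01167
∂h/∂y = (263.6 − 264.1) / (185 − 0) = -0.002703
h(200, 105) = 264.1 + (-0.01167)·(200) + (-0.002703)·(105) = 264.1 -2.333 -0.284 = 261.483 m.

261.5 m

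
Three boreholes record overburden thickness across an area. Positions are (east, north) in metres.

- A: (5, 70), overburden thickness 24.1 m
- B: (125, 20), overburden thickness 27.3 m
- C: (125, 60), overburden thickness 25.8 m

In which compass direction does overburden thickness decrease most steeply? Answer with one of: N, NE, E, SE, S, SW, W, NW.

Differences from A: to B (Δx, Δy, Δh) = (120, -50, +3.2); to C = (120, -10, +1.7).
Solve a·Δx + b·Δy = Δd: det = 120·(-10) − 120·(-50) = 4800.
∂d/∂x = [(+3.2)·(-10) − (+1.7)·(-50)] / 4800 = +0.01104
∂d/∂y = [120·(+1.7) − 120·(+3.2)] / 4800 = -0.03750
Steepest decrease is along −∇f = (-0.01104 E, +0.03750 N) → north.

N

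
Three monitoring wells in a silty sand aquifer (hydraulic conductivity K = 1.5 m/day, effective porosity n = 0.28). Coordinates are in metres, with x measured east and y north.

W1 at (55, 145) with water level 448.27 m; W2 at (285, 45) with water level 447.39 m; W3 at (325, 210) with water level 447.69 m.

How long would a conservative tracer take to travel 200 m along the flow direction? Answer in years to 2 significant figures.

Differences from W1: to W2 (Δx, Δy, Δh) = (230, -100, -0.88); to W3 = (270, 65, -0.58).
Solve a·Δx + b·Δy = Δh: det = 230·65 − 270·(-100) = 41950.
∂h/∂x = [(-0.88)·65 − (-0.58)·(-100)] / 41950 = -0.002746
∂h/∂y = [230·(-0.58) − 270·(-0.88)] / 41950 = +0.002484
|∇h| = √(-0.002746² + 0.002484²) = 0.003703
Seepage velocity v = K·i/n = 1.5 × 0.003703 / 0.28 = 0.01984 m/day.
t = 200 / 0.01984 = 1.008e+04 days = 27.6 years.

28 years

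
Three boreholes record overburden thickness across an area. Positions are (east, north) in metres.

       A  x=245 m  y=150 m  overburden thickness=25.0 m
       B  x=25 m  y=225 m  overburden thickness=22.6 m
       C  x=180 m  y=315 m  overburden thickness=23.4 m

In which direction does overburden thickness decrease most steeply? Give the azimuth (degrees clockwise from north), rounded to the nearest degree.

With d = a·x + b·y + c and A as origin, the differences give:
  (-220)·a + 75·b = -2.4
  (-65)·a + 165·b = -1.6
Eliminate b (×165 and ×75, subtract): -31425·a = -276.00 → a = ∂d/∂x = +0.008783
Back-substitute: b = ∂d/∂y = -0.006237.
Steepest decrease is along −∇f: components (-0.008783 E, +0.006237 N).
Azimuth = atan2(-0.008783, +0.006237) = 305.4° ≈ 305°.

305°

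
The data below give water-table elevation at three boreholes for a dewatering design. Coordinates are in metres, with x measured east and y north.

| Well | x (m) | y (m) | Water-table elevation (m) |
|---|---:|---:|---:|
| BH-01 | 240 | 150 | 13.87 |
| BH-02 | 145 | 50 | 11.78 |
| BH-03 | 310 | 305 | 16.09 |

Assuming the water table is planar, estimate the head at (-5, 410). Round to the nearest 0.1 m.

12.8 m

With h = a·x + b·y + c and BH-01 as origin, the differences give:
  (-95)·a + (-100)·b = -2.09
  70·a + 155·b = +2.22
Eliminate b (×155 and ×(-100), subtract): -7725·a = -101.950 → a = ∂h/∂x = +0.01320
Back-substitute: b = ∂h/∂y = +0.008362.
h(-5, 410) = 13.87 + (+0.01320)·(-245) + (+0.008362)·(260) = 13.87 -3.233 +2.174 = 12.811 m.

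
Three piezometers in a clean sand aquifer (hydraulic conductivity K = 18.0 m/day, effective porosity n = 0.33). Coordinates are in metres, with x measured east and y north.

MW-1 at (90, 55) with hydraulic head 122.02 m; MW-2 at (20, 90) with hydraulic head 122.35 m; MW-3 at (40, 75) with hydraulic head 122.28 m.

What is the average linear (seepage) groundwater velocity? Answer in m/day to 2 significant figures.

0.47 m/day

Three-point gradient (reference MW-1): Δ to MW-2 = (-70, 35, +0.33), Δ to MW-3 = (-50, 20, +0.26).
∂h/∂x = -0.007143, ∂h/∂y = -0.004857 (det = 350).
|∇h| = √(-0.007143² + -0.004857²) = 0.008638
Seepage velocity v = K·i/n = 18.0 × 0.008638 / 0.33 = 0.4712 m/day.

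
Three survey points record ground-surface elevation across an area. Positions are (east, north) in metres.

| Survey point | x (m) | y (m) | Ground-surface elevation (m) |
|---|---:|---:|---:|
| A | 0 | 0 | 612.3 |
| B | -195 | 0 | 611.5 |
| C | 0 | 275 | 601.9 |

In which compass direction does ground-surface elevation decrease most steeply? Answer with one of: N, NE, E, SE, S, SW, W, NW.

N

∂z/∂x = (611.5 − 612.3) / (-195 − 0) = +0.004103
∂z/∂y = (601.9 − 612.3) / (275 − 0) = -0.03782
Steepest decrease is along −∇f = (-0.004103 E, +0.03782 N) → north.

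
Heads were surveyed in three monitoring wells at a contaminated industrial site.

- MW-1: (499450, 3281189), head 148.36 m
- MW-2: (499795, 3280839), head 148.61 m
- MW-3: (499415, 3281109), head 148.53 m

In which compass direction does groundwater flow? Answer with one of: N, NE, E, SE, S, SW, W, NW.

Differences from MW-1: to MW-2 (Δx, Δy, Δh) = (345, -350, +0.25); to MW-3 = (-35, -80, +0.17).
Determinant of the coordinate differences = 345·(-80) − (-35)·(-350) = -39850.
∂h/∂x = [(+0.25)·(-80) − (+0.17)·(-350)] / -39850 = -0.0009912
∂h/∂y = [345·(+0.17) − (-35)·(+0.25)] / -39850 = -0.001691
Flow = −∇h = (+0.0009912 east, +0.001691 north), which points northeast.

NE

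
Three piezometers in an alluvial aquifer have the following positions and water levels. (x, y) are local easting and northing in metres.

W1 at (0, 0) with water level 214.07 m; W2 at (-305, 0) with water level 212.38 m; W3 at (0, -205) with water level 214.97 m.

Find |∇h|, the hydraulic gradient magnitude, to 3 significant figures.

0.00707

∂h/∂x = (212.38 − 214.07) / (-305 − 0) = +0.005541
∂h/∂y = (214.97 − 214.07) / (-205 − 0) = -0.004390
|∇h| = √(0.005541² + -0.004390²) = 0.007069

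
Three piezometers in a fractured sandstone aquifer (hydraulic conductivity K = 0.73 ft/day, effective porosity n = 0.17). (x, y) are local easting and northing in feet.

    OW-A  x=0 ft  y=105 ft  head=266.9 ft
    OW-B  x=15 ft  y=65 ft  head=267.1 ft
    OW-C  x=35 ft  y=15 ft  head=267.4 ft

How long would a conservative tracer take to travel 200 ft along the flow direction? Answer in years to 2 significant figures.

3.1 years

Taking OW-A as reference: OW-B−OW-A = (15, -40, +0.2); OW-C−OW-A = (35, -90, +0.5).
Determinant of the coordinate differences = 15·(-90) − 35·(-40) = 50.
∂h/∂x = [(+0.2)·(-90) − (+0.5)·(-40)] / 50 = +0.04000
∂h/∂y = [15·(+0.5) − 35·(+0.2)] / 50 = +0.010000
|∇h| = √(0.04000² + 0.010000²) = 0.04123
Seepage velocity v = K·i/n = 0.73 × 0.04123 / 0.17 = 0.177 ft/day.
t = 200 / 0.177 = 1130 days = 3.09 years.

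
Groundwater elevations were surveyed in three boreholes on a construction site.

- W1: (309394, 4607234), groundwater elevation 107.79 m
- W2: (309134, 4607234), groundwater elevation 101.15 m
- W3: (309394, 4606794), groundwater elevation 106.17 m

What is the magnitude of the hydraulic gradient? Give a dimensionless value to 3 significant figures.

∂h/∂x = (101.15 − 107.79) / (309134 − 309394) = +0.02554
∂h/∂y = (106.17 − 107.79) / (4606794 − 4607234) = +0.003682
|∇h| = √(0.02554² + 0.003682²) = 0.0258

0.0258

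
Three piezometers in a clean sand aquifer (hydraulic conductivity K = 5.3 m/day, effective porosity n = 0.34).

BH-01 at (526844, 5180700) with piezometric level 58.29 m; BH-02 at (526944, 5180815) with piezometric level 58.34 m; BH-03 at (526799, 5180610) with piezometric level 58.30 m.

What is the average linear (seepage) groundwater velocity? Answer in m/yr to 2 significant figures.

With h = a·x + b·y + c and BH-01 as origin, the differences give:
  100·a + 115·b = +0.05
  (-45)·a + (-90)·b = +0.01
Eliminate b (×(-90) and ×115, subtract): -3825·a = -5.650 → a = ∂h/∂x = +0.001477
Back-substitute: b = ∂h/∂y = -0.0008497.
|∇h| = √(0.001477² + -0.0008497²) = 0.001704
Seepage velocity v = K·i/n = 5.3 × 0.001704 / 0.34 = 0.02656 m/day = 9.701 m/yr.

9.7 m/yr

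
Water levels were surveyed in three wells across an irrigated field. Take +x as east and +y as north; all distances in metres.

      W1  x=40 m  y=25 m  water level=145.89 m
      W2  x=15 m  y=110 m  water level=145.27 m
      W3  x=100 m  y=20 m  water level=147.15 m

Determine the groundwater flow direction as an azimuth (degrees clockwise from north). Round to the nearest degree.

Taking W1 as reference: W2−W1 = (-25, 85, -0.62); W3−W1 = (60, -5, +1.26).
Solve a·Δx + b·Δy = Δh: det = (-25)·(-5) − 60·85 = -4975.
∂h/∂x = [(-0.62)·(-5) − (+1.26)·85] / -4975 = +0.02090
∂h/∂y = [(-25)·(+1.26) − 60·(-0.62)] / -4975 = -0.001146
Flow direction (−∇h) has components (-0.02090 E, +0.001146 N).
Azimuth = atan2(E, N) = atan2(-0.02090, +0.001146) = 273.1° ≈ 273°.

273°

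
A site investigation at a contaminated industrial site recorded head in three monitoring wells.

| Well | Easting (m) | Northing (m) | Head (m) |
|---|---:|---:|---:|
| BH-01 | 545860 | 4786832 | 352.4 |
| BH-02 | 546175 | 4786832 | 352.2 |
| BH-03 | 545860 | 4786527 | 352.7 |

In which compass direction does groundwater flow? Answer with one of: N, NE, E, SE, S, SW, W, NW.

∂h/∂x = (352.2 − 352.4) / (546175 − 545860) = -0.0006349
∂h/∂y = (352.7 − 352.4) / (4786527 − 4786832) = -0.0009836
Flow = −∇h = (+0.0006349 east, +0.0009836 north), which points northeast.

NE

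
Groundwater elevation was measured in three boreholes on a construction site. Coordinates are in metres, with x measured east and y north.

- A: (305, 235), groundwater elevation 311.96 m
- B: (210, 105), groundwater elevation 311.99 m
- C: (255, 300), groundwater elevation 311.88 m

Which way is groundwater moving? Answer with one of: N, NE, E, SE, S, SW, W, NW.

Differences from A: to B (Δx, Δy, Δh) = (-95, -130, +0.03); to C = (-50, 65, -0.08).
Determinant of the coordinate differences = (-95)·65 − (-50)·(-130) = -12675.
∂h/∂x = [(+0.03)·65 − (-0.08)·(-130)] / -12675 = +0.0006667
∂h/∂y = [(-95)·(-0.08) − (-50)·(+0.03)] / -12675 = -0.0007179
Flow = −∇h = (-0.0006667 east, +0.0007179 north), which points northwest.

NW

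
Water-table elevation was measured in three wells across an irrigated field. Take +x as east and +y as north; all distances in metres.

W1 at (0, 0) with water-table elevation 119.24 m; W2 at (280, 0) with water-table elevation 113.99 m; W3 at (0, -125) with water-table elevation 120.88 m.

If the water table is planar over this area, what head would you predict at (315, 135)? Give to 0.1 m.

111.6 m

∂h/∂x = (113.99 − 119.24) / (280 − 0) = -0.01875
∂h/∂y = (120.88 − 119.24) / (-125 − 0) = -0.01312
h(315, 135) = 119.24 + (-0.01875)·(315) + (-0.01312)·(135) = 119.24 -5.906 -1.771 = 111.563 m.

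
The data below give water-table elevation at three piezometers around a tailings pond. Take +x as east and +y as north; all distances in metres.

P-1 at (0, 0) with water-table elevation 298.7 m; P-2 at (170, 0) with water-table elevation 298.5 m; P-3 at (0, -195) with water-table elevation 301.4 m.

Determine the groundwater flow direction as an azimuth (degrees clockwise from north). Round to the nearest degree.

∂h/∂x = (298.5 − 298.7) / (170 − 0) = -0.001176
∂h/∂y = (301.4 − 298.7) / (-195 − 0) = -0.01385
Flow direction (−∇h) has components (+0.001176 E, +0.01385 N).
Azimuth = atan2(E, N) = atan2(+0.001176, +0.01385) = 4.9° ≈ 005°.

005°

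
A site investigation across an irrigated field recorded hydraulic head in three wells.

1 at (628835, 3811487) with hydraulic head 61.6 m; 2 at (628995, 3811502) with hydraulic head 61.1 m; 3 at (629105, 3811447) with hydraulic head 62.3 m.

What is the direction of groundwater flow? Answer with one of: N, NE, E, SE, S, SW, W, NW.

N

With h = a·x + b·y + c and 1 as origin, the differences give:
  160·a + 15·b = -0.5
  270·a + (-40)·b = +0.7
Eliminate b (×(-40) and ×15, subtract): -10450·a = 9.50 → a = ∂h/∂x = -0.0009091
Back-substitute: b = ∂h/∂y = -0.02364.
Flow = −∇h = (+0.0009091 east, +0.02364 north), which points north.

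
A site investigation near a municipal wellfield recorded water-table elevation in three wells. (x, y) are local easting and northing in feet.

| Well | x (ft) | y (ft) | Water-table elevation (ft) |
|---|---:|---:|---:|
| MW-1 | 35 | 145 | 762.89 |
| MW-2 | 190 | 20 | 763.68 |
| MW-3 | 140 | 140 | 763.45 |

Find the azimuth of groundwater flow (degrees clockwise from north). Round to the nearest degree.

267°

Three-point gradient (reference MW-1): Δ to MW-2 = (155, -125, +0.79), Δ to MW-3 = (105, -5, +0.56).
∂h/∂x = +0.005348, ∂h/∂y = +0.0003117 (det = 12350).
Flow direction (−∇h) has components (-0.005348 E, -0.0003117 N).
Azimuth = atan2(E, N) = atan2(-0.005348, -0.0003117) = 266.7° ≈ 267°.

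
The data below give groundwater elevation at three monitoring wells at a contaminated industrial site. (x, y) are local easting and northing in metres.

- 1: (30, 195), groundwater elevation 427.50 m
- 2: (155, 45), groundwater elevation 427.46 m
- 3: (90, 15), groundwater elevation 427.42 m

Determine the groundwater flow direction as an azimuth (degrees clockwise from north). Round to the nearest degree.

212°

Differences from 1: to 2 (Δx, Δy, Δh) = (125, -150, -0.04); to 3 = (60, -180, -0.08).
Solve a·Δx + b·Δy = Δh: det = 125·(-180) − 60·(-150) = -13500.
∂h/∂x = [(-0.04)·(-180) − (-0.08)·(-150)] / -13500 = +0.0003556
∂h/∂y = [125·(-0.08) − 60·(-0.04)] / -13500 = +0.0005630
Flow direction (−∇h) has components (-0.0003556 E, -0.0005630 N).
Azimuth = atan2(E, N) = atan2(-0.0003556, -0.0005630) = 212.3° ≈ 212°.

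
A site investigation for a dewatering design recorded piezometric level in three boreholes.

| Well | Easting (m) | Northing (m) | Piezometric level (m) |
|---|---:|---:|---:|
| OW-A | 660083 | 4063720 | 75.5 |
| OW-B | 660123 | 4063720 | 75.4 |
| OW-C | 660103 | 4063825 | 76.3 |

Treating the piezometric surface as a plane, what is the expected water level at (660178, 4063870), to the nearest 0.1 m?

Three-point gradient (reference OW-A): Δ to OW-B = (40, 0, -0.1), Δ to OW-C = (20, 105, +0.8).
∂h/∂x = -0.002500, ∂h/∂y = +0.008095 (det = 4200).
h(660178, 4063870) = 75.5 + (-0.002500)·(95) + (+0.008095)·(150) = 75.5 -0.237 +1.214 = 76.477 m.

76.5 m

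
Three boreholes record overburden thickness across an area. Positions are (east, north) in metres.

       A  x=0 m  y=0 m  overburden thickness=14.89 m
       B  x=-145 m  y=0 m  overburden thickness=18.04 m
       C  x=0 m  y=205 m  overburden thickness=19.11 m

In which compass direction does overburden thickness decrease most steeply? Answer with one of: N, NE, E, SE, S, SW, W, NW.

∂d/∂x = (18.04 − 14.89) / (-145 − 0) = -0.02172
∂d/∂y = (19.11 − 14.89) / (205 − 0) = +0.02059
Steepest decrease is along −∇f = (+0.02172 E, -0.02059 N) → southeast.

SE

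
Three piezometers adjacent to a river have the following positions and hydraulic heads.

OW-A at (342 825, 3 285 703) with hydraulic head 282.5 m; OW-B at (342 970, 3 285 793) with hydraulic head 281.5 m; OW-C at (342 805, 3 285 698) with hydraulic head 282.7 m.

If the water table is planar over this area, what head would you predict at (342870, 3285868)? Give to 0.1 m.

Three-point gradient (reference OW-A): Δ to OW-B = (145, 90, -1.0), Δ to OW-C = (-20, -5, +0.2).
∂h/∂x = -0.01209, ∂h/∂y = +0.008372 (det = 1075).
h(342870, 3285868) = 282.5 + (-0.01209)·(45) + (+0.008372)·(165) = 282.5 -0.544 +1.381 = 283.337 m.

283.3 m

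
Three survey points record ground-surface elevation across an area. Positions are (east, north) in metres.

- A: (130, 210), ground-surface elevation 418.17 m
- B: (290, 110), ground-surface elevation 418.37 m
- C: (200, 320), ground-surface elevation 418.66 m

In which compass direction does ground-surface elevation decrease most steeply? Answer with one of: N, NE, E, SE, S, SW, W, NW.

With z = a·x + b·y + c and A as origin, the differences give:
  160·a + (-100)·b = +0.20
  70·a + 110·b = +0.49
Eliminate b (×110 and ×(-100), subtract): 24600·a = 71.000 → a = ∂z/∂x = +0.002886
Back-substitute: b = ∂z/∂y = +0.002618.
Steepest decrease is along −∇f = (-0.002886 E, -0.002618 N) → southwest.

SW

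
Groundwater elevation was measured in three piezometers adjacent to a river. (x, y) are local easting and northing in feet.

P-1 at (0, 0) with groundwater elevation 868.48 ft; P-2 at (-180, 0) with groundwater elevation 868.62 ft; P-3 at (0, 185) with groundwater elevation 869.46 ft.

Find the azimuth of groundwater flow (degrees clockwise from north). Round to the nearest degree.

172°

∂h/∂x = (868.62 − 868.48) / (-180 − 0) = -0.0007778
∂h/∂y = (869.46 − 868.48) / (185 − 0) = +0.005297
Flow direction (−∇h) has components (+0.0007778 E, -0.005297 N).
Azimuth = atan2(E, N) = atan2(+0.0007778, -0.005297) = 171.6° ≈ 172°.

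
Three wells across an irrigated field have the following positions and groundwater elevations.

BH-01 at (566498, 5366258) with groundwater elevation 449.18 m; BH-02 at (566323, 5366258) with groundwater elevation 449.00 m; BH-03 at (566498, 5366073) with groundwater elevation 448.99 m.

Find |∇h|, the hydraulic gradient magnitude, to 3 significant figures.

∂h/∂x = (449.00 − 449.18) / (566323 − 566498) = +0.001029
∂h/∂y = (448.99 − 449.18) / (5366073 − 5366258) = +0.001027
|∇h| = √(0.001029² + 0.001027²) = 0.001454

0.00145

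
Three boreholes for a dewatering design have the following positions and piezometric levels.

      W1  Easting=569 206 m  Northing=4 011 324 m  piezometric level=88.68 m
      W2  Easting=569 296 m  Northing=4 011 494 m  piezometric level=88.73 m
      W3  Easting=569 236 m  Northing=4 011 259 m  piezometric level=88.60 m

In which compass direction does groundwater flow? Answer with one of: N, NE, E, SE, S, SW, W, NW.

SE

Three-point gradient (reference W1): Δ to W2 = (90, 170, +0.05), Δ to W3 = (30, -65, -0.08).
∂h/∂x = -0.0009452, ∂h/∂y = +0.0007945 (det = -10950).
Flow = −∇h = (+0.0009452 east, -0.0007945 north), which points southeast.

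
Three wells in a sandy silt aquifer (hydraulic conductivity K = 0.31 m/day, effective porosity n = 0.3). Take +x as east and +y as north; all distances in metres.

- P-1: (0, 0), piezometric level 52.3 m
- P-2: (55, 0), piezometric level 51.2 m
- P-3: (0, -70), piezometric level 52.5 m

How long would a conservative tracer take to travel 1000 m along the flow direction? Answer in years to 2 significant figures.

∂h/∂x = (51.2 − 52.3) / (55 − 0) = -0.02000
∂h/∂y = (52.5 − 52.3) / (-70 − 0) = -0.002857
|∇h| = √(-0.02000² + -0.002857²) = 0.0202
Seepage velocity v = K·i/n = 0.31 × 0.0202 / 0.3 = 0.02087 m/day.
t = 1000 / 0.02087 = 4.792e+04 days = 131 years.

130 years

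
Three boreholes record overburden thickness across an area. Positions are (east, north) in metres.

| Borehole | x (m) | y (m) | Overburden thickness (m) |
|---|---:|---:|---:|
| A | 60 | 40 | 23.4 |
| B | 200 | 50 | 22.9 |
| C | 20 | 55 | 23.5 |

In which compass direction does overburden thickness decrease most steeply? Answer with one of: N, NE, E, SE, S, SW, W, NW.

NE

Three-point gradient (reference A): Δ to B = (140, 10, -0.5), Δ to C = (-40, 15, +0.1).
∂d/∂x = -0.003400, ∂d/∂y = -0.002400 (det = 2500).
Steepest decrease is along −∇f = (+0.003400 E, +0.002400 N) → northeast.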